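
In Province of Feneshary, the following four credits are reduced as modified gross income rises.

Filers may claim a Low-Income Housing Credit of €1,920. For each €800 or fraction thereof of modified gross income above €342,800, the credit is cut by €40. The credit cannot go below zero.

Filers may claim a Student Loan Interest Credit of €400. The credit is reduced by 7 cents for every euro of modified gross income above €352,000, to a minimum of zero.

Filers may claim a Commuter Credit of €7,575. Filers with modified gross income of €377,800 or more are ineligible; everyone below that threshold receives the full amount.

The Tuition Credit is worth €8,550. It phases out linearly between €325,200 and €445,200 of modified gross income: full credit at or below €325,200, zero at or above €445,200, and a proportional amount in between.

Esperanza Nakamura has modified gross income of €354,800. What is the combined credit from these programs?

Low-Income Housing Credit: income exceeds €342,800 by €12,000, which is 15 full-or-partial €800 increments; reduction = 15 × €40 = €600, leaving €1,320.
Student Loan Interest Credit: 7% of the €2,800 excess over €352,000 is €196; credit = €400 − €196 = €204.
Commuter Credit: €354,800 is below the €377,800 cutoff, so the full €7,575 applies.
Tuition Credit: €354,800 is €29,600 into a €120,000 phase-out range, leaving 90,400/120,000 of the credit: €8,550 × 90,400/120,000 = €6,441.
Total: €1,320 + €204 + €7,575 + €6,441 = €15,540.

€15,540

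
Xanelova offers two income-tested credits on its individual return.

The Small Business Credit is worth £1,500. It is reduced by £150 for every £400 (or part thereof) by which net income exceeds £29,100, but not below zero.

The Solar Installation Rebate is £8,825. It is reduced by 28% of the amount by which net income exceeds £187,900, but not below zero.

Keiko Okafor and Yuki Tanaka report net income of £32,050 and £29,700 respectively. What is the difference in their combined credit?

Keiko (£32,050): Small Business Credit: income exceeds £29,100 by £2,950, which is 8 full-or-partial £400 increments; reduction = 8 × £150 = £1,200, leaving £300. Solar Installation Rebate: £32,050 is at or below the £187,900 threshold, so the full £8,825 applies. total £300 + £8,825 = £9,125
Yuki (£29,700): Small Business Credit: income exceeds £29,100 by £600, which is 2 full-or-partial £400 increments; reduction = 2 × £150 = £300, leaving £1,200. Solar Installation Rebate: £29,700 is at or below the £187,900 threshold, so the full £8,825 applies. total £1,200 + £8,825 = £10,025
Difference: |£9,125 − £10,025| = £900.

£900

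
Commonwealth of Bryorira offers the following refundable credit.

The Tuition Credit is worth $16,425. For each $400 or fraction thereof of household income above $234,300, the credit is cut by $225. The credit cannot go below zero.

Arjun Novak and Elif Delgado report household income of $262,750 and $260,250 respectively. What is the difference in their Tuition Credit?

Arjun ($262,750): Tuition Credit: income exceeds $234,300 by $28,450, which is 72 full-or-partial $400 increments; reduction = 72 × $225 = $16,200, leaving $225.
Elif ($260,250): Tuition Credit: income exceeds $234,300 by $25,950, which is 65 full-or-partial $400 increments; reduction = 65 × $225 = $14,625, leaving $1,800.
Difference: |$225 − $1,800| = $1,575.

$1,575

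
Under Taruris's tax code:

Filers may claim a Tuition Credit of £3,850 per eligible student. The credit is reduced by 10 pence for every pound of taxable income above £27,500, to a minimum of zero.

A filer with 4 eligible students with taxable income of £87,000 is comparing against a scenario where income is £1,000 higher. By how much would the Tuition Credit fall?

At £87,000 — base = 4 × £3,850 = £15,400. 10% of the £59,500 excess over £27,500 is £5,950; credit = £15,400 − £5,950 = £9,450.
At £88,000 — base = 4 × £3,850 = £15,400. 10% of the £60,500 excess over £27,500 is £6,050; credit = £15,400 − £6,050 = £9,350.
Lost: £9,450 − £9,350 = £100.

£100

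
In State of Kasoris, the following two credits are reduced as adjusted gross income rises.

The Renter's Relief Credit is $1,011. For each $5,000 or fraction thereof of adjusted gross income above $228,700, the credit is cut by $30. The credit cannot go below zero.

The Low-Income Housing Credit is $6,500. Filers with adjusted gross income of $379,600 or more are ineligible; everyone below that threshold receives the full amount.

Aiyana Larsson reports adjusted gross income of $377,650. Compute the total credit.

Renter's Relief Credit: income exceeds $228,700 by $148,950, which is 30 full-or-partial $5,000 increments; reduction = 30 × $30 = $900, leaving $111.
Low-Income Housing Credit: $377,650 is below the $379,600 cutoff, so the full $6,500 applies.
Total: $111 + $6,500 = $6,611.

$6,611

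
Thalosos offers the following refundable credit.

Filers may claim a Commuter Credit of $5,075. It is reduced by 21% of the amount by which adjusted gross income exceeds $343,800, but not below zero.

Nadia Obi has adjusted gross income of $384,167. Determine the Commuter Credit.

$0

Commuter Credit: 21% of the $40,367 excess over $343,800 is $8,477.07 ≥ base, so the credit is $0.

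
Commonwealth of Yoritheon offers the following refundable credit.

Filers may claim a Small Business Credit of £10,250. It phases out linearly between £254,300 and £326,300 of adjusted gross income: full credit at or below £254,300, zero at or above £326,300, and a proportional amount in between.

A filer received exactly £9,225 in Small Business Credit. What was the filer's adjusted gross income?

£261,500

£9,225 is 9,225/10,250 of the full £10,250, so 1,025/10,250 of the £72,000 range has been used: income = £254,300 + £72,000 × 1,025/10,250 = £261,500.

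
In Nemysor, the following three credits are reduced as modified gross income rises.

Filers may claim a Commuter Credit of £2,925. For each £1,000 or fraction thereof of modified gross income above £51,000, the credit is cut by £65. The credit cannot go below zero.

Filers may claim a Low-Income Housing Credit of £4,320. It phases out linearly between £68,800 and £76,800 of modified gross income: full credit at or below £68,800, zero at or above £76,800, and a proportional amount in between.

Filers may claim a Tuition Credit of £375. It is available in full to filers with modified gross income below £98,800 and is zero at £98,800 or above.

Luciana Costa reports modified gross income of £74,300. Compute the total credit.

Commuter Credit: income exceeds £51,000 by £23,300, which is 24 full-or-partial £1,000 increments; reduction = 24 × £65 = £1,560, leaving £1,365.
Low-Income Housing Credit: £74,300 is £5,500 into a £8,000 phase-out range, leaving 2,500/8,000 of the credit: £4,320 × 2,500/8,000 = £1,350.
Tuition Credit: £74,300 is below the £98,800 cutoff, so the full £375 applies.
Total: £1,365 + £1,350 + £375 = £3,090.

£3,090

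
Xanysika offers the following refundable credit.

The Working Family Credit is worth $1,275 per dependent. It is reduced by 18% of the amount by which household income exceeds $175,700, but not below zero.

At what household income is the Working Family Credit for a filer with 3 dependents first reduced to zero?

Full credit = 3 × $1,275 = $3,825.
The credit falls by 18% of each dollar above $175,700, so it reaches zero when the excess is $3,825 / 18% = $21,250: income = $175,700 + $21,250 = $196,950.

$196,950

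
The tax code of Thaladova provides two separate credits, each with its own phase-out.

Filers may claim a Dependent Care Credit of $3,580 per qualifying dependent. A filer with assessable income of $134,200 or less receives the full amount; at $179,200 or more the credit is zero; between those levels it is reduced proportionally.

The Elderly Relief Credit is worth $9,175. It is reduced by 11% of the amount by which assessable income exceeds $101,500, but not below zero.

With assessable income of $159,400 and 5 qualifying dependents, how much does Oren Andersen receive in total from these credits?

Dependent Care Credit: base = 5 × $3,580 = $17,900. $159,400 is $25,200 into a $45,000 phase-out range, leaving 19,800/45,000 of the credit: $17,900 × 19,800/45,000 = $7,876.
Elderly Relief Credit: 11% of the $57,900 excess over $101,500 is $6,369; credit = $9,175 − $6,369 = $2,806.
Total: $7,876 + $2,806 = $10,682.

$10,682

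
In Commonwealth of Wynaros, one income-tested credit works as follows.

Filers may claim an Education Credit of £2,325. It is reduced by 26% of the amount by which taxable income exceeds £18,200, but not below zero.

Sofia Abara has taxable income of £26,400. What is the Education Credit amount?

Education Credit: 26% of the £8,200 excess over £18,200 is £2,132; credit = £2,325 − £2,132 = £193.

£193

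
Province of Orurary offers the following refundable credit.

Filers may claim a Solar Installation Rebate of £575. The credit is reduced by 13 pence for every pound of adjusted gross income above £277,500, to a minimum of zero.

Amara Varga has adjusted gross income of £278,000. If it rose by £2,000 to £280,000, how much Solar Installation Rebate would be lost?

At £278,000 — 13% of the £500 excess over £277,500 is £65; credit = £575 − £65 = £510.
At £280,000 — 13% of the £2,500 excess over £277,500 is £325; credit = £575 − £325 = £250.
Lost: £510 − £250 = £260.

£260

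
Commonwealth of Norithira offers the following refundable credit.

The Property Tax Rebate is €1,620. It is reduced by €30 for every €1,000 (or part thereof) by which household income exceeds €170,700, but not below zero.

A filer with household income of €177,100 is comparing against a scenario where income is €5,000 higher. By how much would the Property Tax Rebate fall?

At €177,100 — income exceeds €170,700 by €6,400, which is 7 full-or-partial €1,000 increments; reduction = 7 × €30 = €210, leaving €1,410.
At €182,100 — income exceeds €170,700 by €11,400, which is 12 full-or-partial €1,000 increments; reduction = 12 × €30 = €360, leaving €1,260.
Lost: €1,410 − €1,260 = €150.

€150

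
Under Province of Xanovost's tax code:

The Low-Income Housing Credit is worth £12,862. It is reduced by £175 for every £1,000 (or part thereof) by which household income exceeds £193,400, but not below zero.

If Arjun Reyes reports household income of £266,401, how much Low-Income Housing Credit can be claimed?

Low-Income Housing Credit: income exceeds £193,400 by £73,001 → 74 increments × £175 = £12,950 ≥ base, so the credit is £0.

£0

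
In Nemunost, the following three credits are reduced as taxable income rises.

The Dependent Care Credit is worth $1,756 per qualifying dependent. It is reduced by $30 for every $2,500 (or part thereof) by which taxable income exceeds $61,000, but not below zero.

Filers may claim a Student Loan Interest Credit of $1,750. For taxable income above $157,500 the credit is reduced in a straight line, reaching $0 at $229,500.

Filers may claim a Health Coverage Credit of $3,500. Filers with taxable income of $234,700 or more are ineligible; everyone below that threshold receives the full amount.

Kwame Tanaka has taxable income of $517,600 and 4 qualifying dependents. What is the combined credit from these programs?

Dependent Care Credit: base = 4 × $1,756 = $7,024. income exceeds $61,000 by $456,600, which is 183 full-or-partial $2,500 increments; reduction = 183 × $30 = $5,490, leaving $1,534.
Student Loan Interest Credit: $517,600 is at or above $229,500, so the credit is $0.
Health Coverage Credit: $517,600 meets or exceeds the $234,700 cutoff, so the credit is $0.
Total: $1,534 + $0 + $0 = $1,534.

$1,534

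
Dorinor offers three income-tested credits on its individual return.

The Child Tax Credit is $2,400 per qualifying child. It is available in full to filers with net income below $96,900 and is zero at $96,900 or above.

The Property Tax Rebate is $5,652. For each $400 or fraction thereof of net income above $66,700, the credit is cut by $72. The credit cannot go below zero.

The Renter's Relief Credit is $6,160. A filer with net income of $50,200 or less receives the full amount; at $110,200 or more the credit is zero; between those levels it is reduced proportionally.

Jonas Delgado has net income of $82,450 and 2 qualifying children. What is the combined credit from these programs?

Child Tax Credit: base = 2 × $2,400 = $4,800. $82,450 is below the $96,900 cutoff, so the full $4,800 applies.
Property Tax Rebate: income exceeds $66,700 by $15,750, which is 40 full-or-partial $400 increments; reduction = 40 × $72 = $2,880, leaving $2,772.
Renter's Relief Credit: $82,450 is $32,250 into a $60,000 phase-out range, leaving 27,750/60,000 of the credit: $6,160 × 27,750/60,000 = $2,849.
Total: $4,800 + $2,772 + $2,849 = $10,421.

$10,421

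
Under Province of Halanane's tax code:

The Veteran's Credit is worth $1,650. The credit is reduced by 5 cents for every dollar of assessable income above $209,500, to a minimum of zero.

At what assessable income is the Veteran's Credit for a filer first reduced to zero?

The credit falls by 5% of each dollar above $209,500, so it reaches zero when the excess is $1,650 / 5% = $33,000: income = $209,500 + $33,000 = $242,500.

$242,500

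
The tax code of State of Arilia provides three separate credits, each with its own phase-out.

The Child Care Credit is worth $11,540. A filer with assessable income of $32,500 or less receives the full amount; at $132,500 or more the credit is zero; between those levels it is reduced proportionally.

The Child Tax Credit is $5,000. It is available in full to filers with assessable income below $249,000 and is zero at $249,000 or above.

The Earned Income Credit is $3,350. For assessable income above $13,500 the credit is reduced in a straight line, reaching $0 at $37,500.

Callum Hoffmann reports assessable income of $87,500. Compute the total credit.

$10,193

Child Care Credit: $87,500 is $55,000 into a $100,000 phase-out range, leaving 45,000/100,000 of the credit: $11,540 × 45,000/100,000 = $5,193.
Child Tax Credit: $87,500 is below the $249,000 cutoff, so the full $5,000 applies.
Earned Income Credit: $87,500 is at or above $37,500, so the credit is $0.
Total: $5,193 + $5,000 + $0 = $10,193.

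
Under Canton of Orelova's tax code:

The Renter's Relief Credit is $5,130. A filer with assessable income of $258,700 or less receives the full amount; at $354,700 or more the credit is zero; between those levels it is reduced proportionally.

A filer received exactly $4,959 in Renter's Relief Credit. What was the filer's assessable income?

$261,900

$4,959 is 4,959/5,130 of the full $5,130, so 171/5,130 of the $96,000 range has been used: income = $258,700 + $96,000 × 171/5,130 = $261,900.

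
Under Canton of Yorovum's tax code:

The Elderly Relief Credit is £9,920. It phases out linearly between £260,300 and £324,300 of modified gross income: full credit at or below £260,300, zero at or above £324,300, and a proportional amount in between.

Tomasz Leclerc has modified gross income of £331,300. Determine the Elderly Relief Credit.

£0

Elderly Relief Credit: £331,300 is at or above £324,300, so the credit is £0.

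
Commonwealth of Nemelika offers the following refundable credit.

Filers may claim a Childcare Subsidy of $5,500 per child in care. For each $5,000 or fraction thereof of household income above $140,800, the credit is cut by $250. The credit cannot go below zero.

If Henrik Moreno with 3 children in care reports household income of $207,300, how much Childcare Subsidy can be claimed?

Childcare Subsidy: base = 3 × $5,500 = $16,500. income exceeds $140,800 by $66,500, which is 14 full-or-partial $5,000 increments; reduction = 14 × $250 = $3,500, leaving $13,000.

$13,000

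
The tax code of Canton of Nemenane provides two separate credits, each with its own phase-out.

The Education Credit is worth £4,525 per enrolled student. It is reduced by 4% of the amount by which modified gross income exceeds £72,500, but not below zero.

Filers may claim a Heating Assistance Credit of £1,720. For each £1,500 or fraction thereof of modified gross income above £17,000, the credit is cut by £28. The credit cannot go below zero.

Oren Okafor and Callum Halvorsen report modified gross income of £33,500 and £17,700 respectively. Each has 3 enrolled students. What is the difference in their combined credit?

£280

Oren (£33,500): Education Credit: base = 3 × £4,525 = £13,575. £33,500 is at or below the £72,500 threshold, so the full £13,575 applies. Heating Assistance Credit: income exceeds £17,000 by £16,500, which is 11 full-or-partial £1,500 increments; reduction = 11 × £28 = £308, leaving £1,412. total £13,575 + £1,412 = £14,987
Callum (£17,700): Education Credit: base = 3 × £4,525 = £13,575. £17,700 is at or below the £72,500 threshold, so the full £13,575 applies. Heating Assistance Credit: income exceeds £17,000 by £700, which is 1 full-or-partial £1,500 increment; reduction = 1 × £28 = £28, leaving £1,692. total £13,575 + £1,692 = £15,267
Difference: |£14,987 − £15,267| = £280.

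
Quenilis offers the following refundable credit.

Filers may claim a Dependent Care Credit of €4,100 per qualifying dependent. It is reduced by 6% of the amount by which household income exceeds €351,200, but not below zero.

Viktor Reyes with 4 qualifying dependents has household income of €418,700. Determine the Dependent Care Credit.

Dependent Care Credit: base = 4 × €4,100 = €16,400. 6% of the €67,500 excess over €351,200 is €4,050; credit = €16,400 − €4,050 = €12,350.

€12,350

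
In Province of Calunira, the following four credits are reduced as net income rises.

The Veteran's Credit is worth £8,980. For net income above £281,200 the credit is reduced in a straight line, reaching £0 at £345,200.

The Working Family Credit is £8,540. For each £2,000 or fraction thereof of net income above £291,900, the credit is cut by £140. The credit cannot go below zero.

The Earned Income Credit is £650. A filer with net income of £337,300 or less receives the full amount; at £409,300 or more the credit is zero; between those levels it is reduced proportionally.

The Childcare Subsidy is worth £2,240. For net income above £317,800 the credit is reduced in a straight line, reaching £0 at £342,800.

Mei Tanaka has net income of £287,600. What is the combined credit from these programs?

£19,512

Veteran's Credit: £287,600 is £6,400 into a £64,000 phase-out range, leaving 57,600/64,000 of the credit: £8,980 × 57,600/64,000 = £8,082.
Working Family Credit: £287,600 is at or below the £291,900 threshold, so the full £8,540 applies.
Earned Income Credit: £287,600 is at or below the £337,300 threshold, so the full £650 applies.
Childcare Subsidy: £287,600 is at or below the £317,800 threshold, so the full £2,240 applies.
Total: £8,082 + £8,540 + £650 + £2,240 = £19,512.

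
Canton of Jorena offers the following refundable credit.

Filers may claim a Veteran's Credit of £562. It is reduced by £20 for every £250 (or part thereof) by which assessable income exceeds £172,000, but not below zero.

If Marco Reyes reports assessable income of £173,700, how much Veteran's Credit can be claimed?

£422

Veteran's Credit: income exceeds £172,000 by £1,700, which is 7 full-or-partial £250 increments; reduction = 7 × £20 = £140, leaving £422.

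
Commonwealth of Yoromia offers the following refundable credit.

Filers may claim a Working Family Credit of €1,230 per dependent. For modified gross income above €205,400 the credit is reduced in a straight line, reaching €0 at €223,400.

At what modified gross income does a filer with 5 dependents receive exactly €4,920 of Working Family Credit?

Full credit = 5 × €1,230 = €6,150.
€4,920 is 4,920/6,150 of the full €6,150, so 1,230/6,150 of the €18,000 range has been used: income = €205,400 + €18,000 × 1,230/6,150 = €209,000.

€209,000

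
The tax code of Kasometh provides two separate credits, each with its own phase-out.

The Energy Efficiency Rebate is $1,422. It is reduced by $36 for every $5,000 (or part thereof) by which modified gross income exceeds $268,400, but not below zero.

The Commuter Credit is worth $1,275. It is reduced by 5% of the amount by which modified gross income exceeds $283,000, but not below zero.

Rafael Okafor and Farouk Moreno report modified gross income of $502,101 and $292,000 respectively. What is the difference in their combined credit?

Rafael ($502,101): Energy Efficiency Rebate: income exceeds $268,400 by $233,701 → 47 increments × $36 = $1,692 ≥ base, so the credit is $0. Commuter Credit: 5% of the $219,101 excess over $283,000 is $10,955.05 ≥ base, so the credit is $0. total $0 + $0 = $0
Farouk ($292,000): Energy Efficiency Rebate: income exceeds $268,400 by $23,600, which is 5 full-or-partial $5,000 increments; reduction = 5 × $36 = $180, leaving $1,242. Commuter Credit: 5% of the $9,000 excess over $283,000 is $450; credit = $1,275 − $450 = $825. total $1,242 + $825 = $2,067
Difference: |$0 − $2,067| = $2,067.

$2,067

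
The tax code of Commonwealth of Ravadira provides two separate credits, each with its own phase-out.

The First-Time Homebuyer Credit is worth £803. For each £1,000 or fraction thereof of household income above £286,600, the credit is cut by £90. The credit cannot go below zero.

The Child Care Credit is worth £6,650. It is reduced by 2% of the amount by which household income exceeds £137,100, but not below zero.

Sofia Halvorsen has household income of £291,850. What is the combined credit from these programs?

£3,818

First-Time Homebuyer Credit: income exceeds £286,600 by £5,250, which is 6 full-or-partial £1,000 increments; reduction = 6 × £90 = £540, leaving £263.
Child Care Credit: 2% of the £154,750 excess over £137,100 is £3,095; credit = £6,650 − £3,095 = £3,555.
Total: £263 + £3,555 = £3,818.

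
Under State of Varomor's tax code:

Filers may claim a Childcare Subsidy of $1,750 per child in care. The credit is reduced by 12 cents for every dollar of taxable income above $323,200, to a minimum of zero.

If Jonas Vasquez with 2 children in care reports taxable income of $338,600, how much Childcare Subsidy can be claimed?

$1,652

Childcare Subsidy: base = 2 × $1,750 = $3,500. 12% of the $15,400 excess over $323,200 is $1,848; credit = $3,500 − $1,848 = $1,652.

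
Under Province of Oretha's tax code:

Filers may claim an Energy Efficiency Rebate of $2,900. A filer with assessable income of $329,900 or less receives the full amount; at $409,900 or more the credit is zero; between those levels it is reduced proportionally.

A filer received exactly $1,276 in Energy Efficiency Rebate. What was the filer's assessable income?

$1,276 is 1,276/2,900 of the full $2,900, so 1,624/2,900 of the $80,000 range has been used: income = $329,900 + $80,000 × 1,624/2,900 = $374,700.

$374,700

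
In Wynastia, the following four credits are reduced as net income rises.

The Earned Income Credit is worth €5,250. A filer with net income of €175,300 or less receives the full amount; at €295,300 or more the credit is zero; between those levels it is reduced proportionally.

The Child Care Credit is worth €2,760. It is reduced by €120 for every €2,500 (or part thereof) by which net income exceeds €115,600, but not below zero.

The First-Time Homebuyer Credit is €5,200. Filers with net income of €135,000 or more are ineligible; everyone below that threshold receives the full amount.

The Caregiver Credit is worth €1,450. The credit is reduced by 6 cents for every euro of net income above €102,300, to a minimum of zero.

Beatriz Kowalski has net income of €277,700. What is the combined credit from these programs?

Earned Income Credit: €277,700 is €102,400 into a €120,000 phase-out range, leaving 17,600/120,000 of the credit: €5,250 × 17,600/120,000 = €770.
Child Care Credit: income exceeds €115,600 by €162,100 → 65 increments × €120 = €7,800 ≥ base, so the credit is €0.
First-Time Homebuyer Credit: €277,700 meets or exceeds the €135,000 cutoff, so the credit is €0.
Caregiver Credit: 6% of the €175,400 excess over €102,300 is €10,524 ≥ base, so the credit is €0.
Total: €770 + €0 + €0 + €0 = €770.

€770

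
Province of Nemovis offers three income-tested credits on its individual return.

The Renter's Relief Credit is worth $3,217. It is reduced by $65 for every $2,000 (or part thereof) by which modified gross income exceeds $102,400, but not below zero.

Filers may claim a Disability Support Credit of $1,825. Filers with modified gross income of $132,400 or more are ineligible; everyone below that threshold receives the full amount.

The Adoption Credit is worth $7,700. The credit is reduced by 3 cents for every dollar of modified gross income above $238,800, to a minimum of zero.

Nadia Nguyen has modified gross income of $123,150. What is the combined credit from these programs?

Renter's Relief Credit: income exceeds $102,400 by $20,750, which is 11 full-or-partial $2,000 increments; reduction = 11 × $65 = $715, leaving $2,502.
Disability Support Credit: $123,150 is below the $132,400 cutoff, so the full $1,825 applies.
Adoption Credit: $123,150 is at or below the $238,800 threshold, so the full $7,700 applies.
Total: $2,502 + $1,825 + $7,700 = $12,027.

$12,027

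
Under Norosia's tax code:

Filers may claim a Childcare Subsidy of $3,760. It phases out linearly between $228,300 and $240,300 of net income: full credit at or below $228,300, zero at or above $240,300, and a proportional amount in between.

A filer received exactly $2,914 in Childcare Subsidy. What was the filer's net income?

$231,000

$2,914 is 2,914/3,760 of the full $3,760, so 846/3,760 of the $12,000 range has been used: income = $228,300 + $12,000 × 846/3,760 = $231,000.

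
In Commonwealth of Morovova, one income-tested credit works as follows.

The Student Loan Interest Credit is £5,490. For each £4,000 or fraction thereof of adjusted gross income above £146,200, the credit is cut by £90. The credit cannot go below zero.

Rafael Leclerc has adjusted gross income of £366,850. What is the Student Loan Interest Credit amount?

Student Loan Interest Credit: income exceeds £146,200 by £220,650, which is 56 full-or-partial £4,000 increments; reduction = 56 × £90 = £5,040, leaving £450.

£450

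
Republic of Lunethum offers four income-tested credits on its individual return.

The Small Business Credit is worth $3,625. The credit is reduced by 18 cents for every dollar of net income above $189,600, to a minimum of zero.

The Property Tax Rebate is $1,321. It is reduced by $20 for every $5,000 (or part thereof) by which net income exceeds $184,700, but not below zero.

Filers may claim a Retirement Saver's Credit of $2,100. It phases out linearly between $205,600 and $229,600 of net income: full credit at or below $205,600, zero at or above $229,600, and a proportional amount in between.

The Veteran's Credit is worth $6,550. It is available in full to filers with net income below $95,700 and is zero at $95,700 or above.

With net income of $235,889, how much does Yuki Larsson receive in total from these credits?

$1,101

Small Business Credit: 18% of the $46,289 excess over $189,600 is $8,332.02 ≥ base, so the credit is $0.
Property Tax Rebate: income exceeds $184,700 by $51,189, which is 11 full-or-partial $5,000 increments; reduction = 11 × $20 = $220, leaving $1,101.
Retirement Saver's Credit: $235,889 is at or above $229,600, so the credit is $0.
Veteran's Credit: $235,889 meets or exceeds the $95,700 cutoff, so the credit is $0.
Total: $0 + $1,101 + $0 + $0 = $1,101.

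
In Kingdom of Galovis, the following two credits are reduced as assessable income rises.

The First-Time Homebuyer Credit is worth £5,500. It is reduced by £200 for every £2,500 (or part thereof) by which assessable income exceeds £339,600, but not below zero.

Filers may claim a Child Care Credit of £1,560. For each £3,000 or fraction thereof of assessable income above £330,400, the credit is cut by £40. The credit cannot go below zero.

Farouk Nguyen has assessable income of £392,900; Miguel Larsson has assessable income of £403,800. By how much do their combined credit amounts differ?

Farouk (£392,900): First-Time Homebuyer Credit: income exceeds £339,600 by £53,300, which is 22 full-or-partial £2,500 increments; reduction = 22 × £200 = £4,400, leaving £1,100. Child Care Credit: income exceeds £330,400 by £62,500, which is 21 full-or-partial £3,000 increments; reduction = 21 × £40 = £840, leaving £720. total £1,100 + £720 = £1,820
Miguel (£403,800): First-Time Homebuyer Credit: income exceeds £339,600 by £64,200, which is 26 full-or-partial £2,500 increments; reduction = 26 × £200 = £5,200, leaving £300. Child Care Credit: income exceeds £330,400 by £73,400, which is 25 full-or-partial £3,000 increments; reduction = 25 × £40 = £1,000, leaving £560. total £300 + £560 = £860
Difference: |£1,820 − £860| = £960.

£960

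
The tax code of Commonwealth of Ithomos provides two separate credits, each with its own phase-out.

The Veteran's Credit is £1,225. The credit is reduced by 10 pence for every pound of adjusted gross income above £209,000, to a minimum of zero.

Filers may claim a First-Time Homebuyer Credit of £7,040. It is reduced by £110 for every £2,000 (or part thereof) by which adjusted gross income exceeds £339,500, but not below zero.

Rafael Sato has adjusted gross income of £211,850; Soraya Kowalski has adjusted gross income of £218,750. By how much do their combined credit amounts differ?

Rafael (£211,850): Veteran's Credit: 10% of the £2,850 excess over £209,000 is £285; credit = £1,225 − £285 = £940. First-Time Homebuyer Credit: £211,850 is at or below the £339,500 threshold, so the full £7,040 applies. total £940 + £7,040 = £7,980
Soraya (£218,750): Veteran's Credit: 10% of the £9,750 excess over £209,000 is £975; credit = £1,225 − £975 = £250. First-Time Homebuyer Credit: £218,750 is at or below the £339,500 threshold, so the full £7,040 applies. total £250 + £7,040 = £7,290
Difference: |£7,980 − £7,290| = £690.

£690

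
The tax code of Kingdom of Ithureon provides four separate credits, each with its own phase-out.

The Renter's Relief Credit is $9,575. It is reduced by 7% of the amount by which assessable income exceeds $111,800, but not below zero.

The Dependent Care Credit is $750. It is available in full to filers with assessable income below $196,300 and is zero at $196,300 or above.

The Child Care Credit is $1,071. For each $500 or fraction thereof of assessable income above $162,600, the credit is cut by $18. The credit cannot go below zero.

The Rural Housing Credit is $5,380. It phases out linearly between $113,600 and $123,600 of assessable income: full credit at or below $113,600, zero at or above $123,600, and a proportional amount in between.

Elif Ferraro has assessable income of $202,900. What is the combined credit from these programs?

Renter's Relief Credit: 7% of the $91,100 excess over $111,800 is $6,377; credit = $9,575 − $6,377 = $3,198.
Dependent Care Credit: $202,900 meets or exceeds the $196,300 cutoff, so the credit is $0.
Child Care Credit: income exceeds $162,600 by $40,300 → 81 increments × $18 = $1,458 ≥ base, so the credit is $0.
Rural Housing Credit: $202,900 is at or above $123,600, so the credit is $0.
Total: $3,198 + $0 + $0 + $0 = $3,198.

$3,198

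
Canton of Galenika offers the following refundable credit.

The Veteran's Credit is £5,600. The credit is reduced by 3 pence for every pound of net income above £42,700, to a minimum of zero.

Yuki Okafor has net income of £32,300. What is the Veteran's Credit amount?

Veteran's Credit: £32,300 is at or below the £42,700 threshold, so the full £5,600 applies.

£5,600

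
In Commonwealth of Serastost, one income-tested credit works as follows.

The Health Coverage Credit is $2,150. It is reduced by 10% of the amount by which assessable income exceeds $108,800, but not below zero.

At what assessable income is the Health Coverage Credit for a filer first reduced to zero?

The credit falls by 10% of each dollar above $108,800, so it reaches zero when the excess is $2,150 / 10% = $21,500: income = $108,800 + $21,500 = $130,300.

$130,300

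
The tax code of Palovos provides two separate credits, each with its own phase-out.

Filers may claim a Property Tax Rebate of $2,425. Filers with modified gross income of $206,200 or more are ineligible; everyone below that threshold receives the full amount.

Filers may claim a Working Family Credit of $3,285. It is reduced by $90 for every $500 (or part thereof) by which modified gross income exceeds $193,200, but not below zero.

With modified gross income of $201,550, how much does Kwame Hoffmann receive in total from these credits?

$4,180

Property Tax Rebate: $201,550 is below the $206,200 cutoff, so the full $2,425 applies.
Working Family Credit: income exceeds $193,200 by $8,350, which is 17 full-or-partial $500 increments; reduction = 17 × $90 = $1,530, leaving $1,755.
Total: $2,425 + $1,755 = $4,180.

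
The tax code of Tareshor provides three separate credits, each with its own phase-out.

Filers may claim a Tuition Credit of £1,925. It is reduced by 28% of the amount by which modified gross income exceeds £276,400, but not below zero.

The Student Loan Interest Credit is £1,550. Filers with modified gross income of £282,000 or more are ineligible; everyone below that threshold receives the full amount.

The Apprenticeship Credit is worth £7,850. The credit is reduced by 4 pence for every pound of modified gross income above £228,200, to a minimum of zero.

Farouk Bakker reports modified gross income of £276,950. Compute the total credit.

£9,221

Tuition Credit: 28% of the £550 excess over £276,400 is £154; credit = £1,925 − £154 = £1,771.
Student Loan Interest Credit: £276,950 is below the £282,000 cutoff, so the full £1,550 applies.
Apprenticeship Credit: 4% of the £48,750 excess over £228,200 is £1,950; credit = £7,850 − £1,950 = £5,900.
Total: £1,771 + £1,550 + £5,900 = £9,221.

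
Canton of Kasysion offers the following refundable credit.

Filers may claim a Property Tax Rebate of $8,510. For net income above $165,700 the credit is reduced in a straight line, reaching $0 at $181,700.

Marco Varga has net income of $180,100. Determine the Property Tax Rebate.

Property Tax Rebate: $180,100 is $14,400 into a $16,000 phase-out range, leaving 1,600/16,000 of the credit: $8,510 × 1,600/16,000 = $851.

$851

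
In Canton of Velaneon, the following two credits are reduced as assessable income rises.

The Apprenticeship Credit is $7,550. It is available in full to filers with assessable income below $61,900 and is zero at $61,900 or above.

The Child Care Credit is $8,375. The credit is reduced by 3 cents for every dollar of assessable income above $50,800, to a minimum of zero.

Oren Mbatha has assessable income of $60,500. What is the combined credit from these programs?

$15,634

Apprenticeship Credit: $60,500 is below the $61,900 cutoff, so the full $7,550 applies.
Child Care Credit: 3% of the $9,700 excess over $50,800 is $291; credit = $8,375 − $291 = $8,084.
Total: $7,550 + $8,084 = $15,634.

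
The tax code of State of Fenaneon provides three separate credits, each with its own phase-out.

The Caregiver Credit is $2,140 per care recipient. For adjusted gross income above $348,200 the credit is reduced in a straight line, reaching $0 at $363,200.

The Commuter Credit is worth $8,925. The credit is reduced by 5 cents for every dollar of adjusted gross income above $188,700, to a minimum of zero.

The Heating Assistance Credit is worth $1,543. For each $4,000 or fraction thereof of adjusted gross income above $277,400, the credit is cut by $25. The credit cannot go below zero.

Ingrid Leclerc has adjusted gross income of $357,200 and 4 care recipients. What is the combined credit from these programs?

$4,967

Caregiver Credit: base = 4 × $2,140 = $8,560. $357,200 is $9,000 into a $15,000 phase-out range, leaving 6,000/15,000 of the credit: $8,560 × 6,000/15,000 = $3,424.
Commuter Credit: 5% of the $168,500 excess over $188,700 is $8,425; credit = $8,925 − $8,425 = $500.
Heating Assistance Credit: income exceeds $277,400 by $79,800, which is 20 full-or-partial $4,000 increments; reduction = 20 × $25 = $500, leaving $1,043.
Total: $3,424 + $500 + $1,043 = $4,967.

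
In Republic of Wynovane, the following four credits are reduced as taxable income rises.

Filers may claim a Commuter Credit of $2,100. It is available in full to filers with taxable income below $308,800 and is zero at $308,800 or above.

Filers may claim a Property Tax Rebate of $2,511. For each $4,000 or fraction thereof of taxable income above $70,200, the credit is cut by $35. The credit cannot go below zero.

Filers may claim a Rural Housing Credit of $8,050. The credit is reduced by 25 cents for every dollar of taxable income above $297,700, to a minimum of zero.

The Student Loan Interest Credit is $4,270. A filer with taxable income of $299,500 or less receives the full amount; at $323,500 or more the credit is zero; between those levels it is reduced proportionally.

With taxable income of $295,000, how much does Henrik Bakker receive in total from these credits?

Commuter Credit: $295,000 is below the $308,800 cutoff, so the full $2,100 applies.
Property Tax Rebate: income exceeds $70,200 by $224,800, which is 57 full-or-partial $4,000 increments; reduction = 57 × $35 = $1,995, leaving $516.
Rural Housing Credit: $295,000 is at or below the $297,700 threshold, so the full $8,050 applies.
Student Loan Interest Credit: $295,000 is at or below the $299,500 threshold, so the full $4,270 applies.
Total: $2,100 + $516 + $8,050 + $4,270 = $14,936.

$14,936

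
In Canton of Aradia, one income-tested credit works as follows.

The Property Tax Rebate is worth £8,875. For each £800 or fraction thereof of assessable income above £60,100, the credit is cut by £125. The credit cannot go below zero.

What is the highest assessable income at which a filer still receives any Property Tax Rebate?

£116,100

After 70 increments the reduction is 70 × £125 = £8,750, leaving £125; one more increment wipes it out. Increment 70 ends at excess 70 × £800 = £56,000, so the highest qualifying income is £60,100 + £56,000 = £116,100.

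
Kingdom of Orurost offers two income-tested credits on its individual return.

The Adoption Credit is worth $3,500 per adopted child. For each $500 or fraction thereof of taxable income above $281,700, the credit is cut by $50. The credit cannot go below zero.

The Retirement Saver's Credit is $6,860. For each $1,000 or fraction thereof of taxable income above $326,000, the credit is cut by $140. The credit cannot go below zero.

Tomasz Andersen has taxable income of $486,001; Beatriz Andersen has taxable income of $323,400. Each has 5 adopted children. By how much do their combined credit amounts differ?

Tomasz ($486,001): Adoption Credit: base = 5 × $3,500 = $17,500. income exceeds $281,700 by $204,301 → 409 increments × $50 = $20,450 ≥ base, so the credit is $0. Retirement Saver's Credit: income exceeds $326,000 by $160,001 → 161 increments × $140 = $22,540 ≥ base, so the credit is $0. total $0 + $0 = $0
Beatriz ($323,400): Adoption Credit: base = 5 × $3,500 = $17,500. income exceeds $281,700 by $41,700, which is 84 full-or-partial $500 increments; reduction = 84 × $50 = $4,200, leaving $13,300. Retirement Saver's Credit: $323,400 is at or below the $326,000 threshold, so the full $6,860 applies. total $13,300 + $6,860 = $20,160
Difference: |$0 − $20,160| = $20,160.

$20,160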